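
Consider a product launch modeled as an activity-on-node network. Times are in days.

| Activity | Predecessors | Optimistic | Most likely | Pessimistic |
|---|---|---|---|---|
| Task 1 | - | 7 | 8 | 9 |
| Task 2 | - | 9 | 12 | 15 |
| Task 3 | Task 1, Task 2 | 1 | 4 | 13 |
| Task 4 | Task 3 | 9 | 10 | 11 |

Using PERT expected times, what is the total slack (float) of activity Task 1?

4 days

te_Task 1 = (7 + 4·8 + 9)/6 = 48/6 = 8
te_Task 2 = (9 + 4·12 + 15)/6 = 72/6 = 12
te_Task 3 = (1 + 4·4 + 13)/6 = 30/6 = 5
te_Task 4 = (9 + 4·10 + 11)/6 = 60/6 = 10

Forward pass:
ES_Task 1 = 0; EF_Task 1 = 8
ES_Task 2 = 0; EF_Task 2 = 12
ES_Task 3 = max(EF_Task 1=8, EF_Task 2=12) = 12; EF_Task 3 = 12+5 = 17
ES_Task 4 = 17; EF_Task 4 = 17+10 = 27
Expected project duration μ = 27 days. Critical path: Task 2 → Task 3 → Task 4.

Backward pass:
LF_Task 4 = 27; LS_Task 4 = 27−10 = 17
LF_Task 3 = LS_Task 4 = 17; LS_Task 3 = 17−5 = 12
LF_Task 2 = LS_Task 3 = 12; LS_Task 2 = 12−12 = 0
LF_Task 1 = LS_Task 3 = 12; LS_Task 1 = 12−8 = 4
Slack_Task 1 = LS_Task 1 − ES_Task 1 = 4 − 0 = 4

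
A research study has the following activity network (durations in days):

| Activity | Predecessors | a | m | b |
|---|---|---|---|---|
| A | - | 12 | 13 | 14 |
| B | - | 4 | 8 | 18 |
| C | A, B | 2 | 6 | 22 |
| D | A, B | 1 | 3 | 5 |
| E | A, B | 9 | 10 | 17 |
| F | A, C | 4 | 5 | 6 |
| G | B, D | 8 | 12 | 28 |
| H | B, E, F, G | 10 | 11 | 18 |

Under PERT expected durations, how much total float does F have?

4 days

te_A = (12 + 4·13 + 14)/6 = 78/6 = 13
te_B = (4 + 4·8 + 18)/6 = 54/6 = 9
te_C = (2 + 4·6 + 22)/6 = 48/6 = 8
te_D = (1 + 4·3 + 5)/6 = 18/6 = 3
te_E = (9 + 4·10 + 17)/6 = 66/6 = 11
te_F = (4 + 4·5 + 6)/6 = 30/6 = 5
te_G = (8 + 4·12 + 28)/6 = 84/6 = 14
te_H = (10 + 4·11 + 18)/6 = 72/6 = 12

Forward pass:
ES_A = 0; EF_A = 13
ES_B = 0; EF_B = 9
ES_C = max(EF_A=13, EF_B=9) = 13; EF_C = 13+8 = 21
ES_D = max(EF_A=13, EF_B=9) = 13; EF_D = 13+3 = 16
ES_E = max(EF_A=13, EF_B=9) = 13; EF_E = 13+11 = 24
ES_F = max(EF_A=13, EF_C=21) = 21; EF_F = 21+5 = 26
ES_G = max(EF_B=9, EF_D=16) = 16; EF_G = 16+14 = 30
ES_H = max(EF_B=9, EF_E=24, EF_F=26, EF_G=30) = 30; EF_H = 30+12 = 42
Expected project duration μ = 42 days. Critical path: A → D → G → H.

Backward pass:
LF_H = 42; LS_H = 42−12 = 30
LF_G = LS_H = 30; LS_G = 30−14 = 16
LF_F = LS_H = 30; LS_F = 30−5 = 25
LF_E = LS_H = 30; LS_E = 30−11 = 19
LF_D = LS_G = 16; LS_D = 16−3 = 13
LF_C = LS_F = 25; LS_C = 25−8 = 17
LF_B = min(LS_C=17, LS_D=13, LS_E=19, LS_G=16, LS_H=30) = 13; LS_B = 13−9 = 4
LF_A = min(LS_C=17, LS_D=13, LS_E=19, LS_F=25) = 13; LS_A = 13−13 = 0
Slack_F = LS_F − ES_F = 25 − 21 = 4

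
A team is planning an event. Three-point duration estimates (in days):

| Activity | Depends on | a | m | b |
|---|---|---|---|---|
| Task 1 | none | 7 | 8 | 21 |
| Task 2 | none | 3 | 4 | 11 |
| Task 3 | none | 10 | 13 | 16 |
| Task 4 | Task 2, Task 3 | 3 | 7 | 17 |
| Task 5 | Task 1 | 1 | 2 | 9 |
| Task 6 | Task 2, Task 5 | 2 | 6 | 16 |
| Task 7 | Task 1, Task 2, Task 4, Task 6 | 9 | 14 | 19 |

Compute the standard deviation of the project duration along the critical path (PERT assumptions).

3.04 days

te_Task 1 = (7 + 4·8 + 21)/6 = 60/6 = 10; σ²_Task 1 = ((21−7)/6)² = 5.444
te_Task 2 = (3 + 4·4 + 11)/6 = 30/6 = 5; σ²_Task 2 = ((11−3)/6)² = 1.778
te_Task 3 = (10 + 4·13 + 16)/6 = 78/6 = 13; σ²_Task 3 = ((16−10)/6)² = 1.000
te_Task 4 = (3 + 4·7 + 17)/6 = 48/6 = 8; σ²_Task 4 = ((17−3)/6)² = 5.444
te_Task 5 = (1 + 4·2 + 9)/6 = 18/6 = 3; σ²_Task 5 = ((9−1)/6)² = 1.778
te_Task 6 = (2 + 4·6 + 16)/6 = 42/6 = 7; σ²_Task 6 = ((16−2)/6)² = 5.444
te_Task 7 = (9 + 4·14 + 19)/6 = 84/6 = 14; σ²_Task 7 = ((19−9)/6)² = 2.778

Forward pass:
ES_Task 1 = 0; EF_Task 1 = 10
ES_Task 2 = 0; EF_Task 2 = 5
ES_Task 3 = 0; EF_Task 3 = 13
ES_Task 4 = max(EF_Task 2=5, EF_Task 3=13) = 13; EF_Task 4 = 13+8 = 21
ES_Task 5 = 10; EF_Task 5 = 10+3 = 13
ES_Task 6 = max(EF_Task 2=5, EF_Task 5=13) = 13; EF_Task 6 = 13+7 = 20
ES_Task 7 = max(EF_Task 1=10, EF_Task 2=5, EF_Task 4=21, EF_Task 6=20) = 21; EF_Task 7 = 21+14 = 35
Expected project duration μ = 35 days. Critical path: Task 3 → Task 4 → Task 7.

Variance along critical path = 1.000 + 5.444 + 2.778 = 9.222
σ = √9.222 = 3.037 days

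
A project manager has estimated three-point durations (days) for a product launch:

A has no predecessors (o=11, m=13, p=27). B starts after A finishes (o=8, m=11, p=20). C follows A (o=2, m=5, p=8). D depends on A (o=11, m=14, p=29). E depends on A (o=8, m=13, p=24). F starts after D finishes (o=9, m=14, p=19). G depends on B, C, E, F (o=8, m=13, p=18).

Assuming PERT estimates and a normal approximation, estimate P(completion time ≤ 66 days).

0.957

te_A = (11 + 4·13 + 27)/6 = 90/6 = 15; σ²_A = ((27−11)/6)² = 7.111
te_B = (8 + 4·11 + 20)/6 = 72/6 = 12; σ²_B = ((20−8)/6)² = 4.000
te_C = (2 + 4·5 + 8)/6 = 30/6 = 5; σ²_C = ((8−2)/6)² = 1.000
te_D = (11 + 4·14 + 29)/6 = 96/6 = 16; σ²_D = ((29−11)/6)² = 9.000
te_E = (8 + 4·13 + 24)/6 = 84/6 = 14; σ²_E = ((24−8)/6)² = 7.111
te_F = (9 + 4·14 + 19)/6 = 84/6 = 14; σ²_F = ((19−9)/6)² = 2.778
te_G = (8 + 4·13 + 18)/6 = 78/6 = 13; σ²_G = ((18−8)/6)² = 2.778

Forward pass:
ES_A = 0; EF_A = 15
ES_B = 15; EF_B = 15+12 = 27
ES_C = 15; EF_C = 15+5 = 20
ES_D = 15; EF_D = 15+16 = 31
ES_E = 15; EF_E = 15+14 = 29
ES_F = 31; EF_F = 31+14 = 45
ES_G = max(EF_B=27, EF_C=20, EF_E=29, EF_F=45) = 45; EF_G = 45+13 = 58
Expected project duration μ = 58 days. Critical path: A → D → F → G.

Variance along critical path = 7.111 + 9.000 + 2.778 + 2.778 = 21.667; σ = √21.667 = 4.655 days.
Z = (66 − 58) / 4.655 = 1.719
P(T ≤ 66) = Φ(1.719) ≈ 0.957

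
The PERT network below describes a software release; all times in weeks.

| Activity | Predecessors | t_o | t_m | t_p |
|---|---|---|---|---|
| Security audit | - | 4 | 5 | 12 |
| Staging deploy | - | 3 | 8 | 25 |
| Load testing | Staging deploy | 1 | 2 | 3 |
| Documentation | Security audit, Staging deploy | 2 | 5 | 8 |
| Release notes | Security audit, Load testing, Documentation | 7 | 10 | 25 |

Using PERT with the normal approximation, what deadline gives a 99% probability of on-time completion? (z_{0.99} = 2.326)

te_Security audit = (4 + 4·5 + 12)/6 = 36/6 = 6; σ²_Security audit = ((12−4)/6)² = 1.778
te_Staging deploy = (3 + 4·8 + 25)/6 = 60/6 = 10; σ²_Staging deploy = ((25−3)/6)² = 13.444
te_Load testing = (1 + 4·2 + 3)/6 = 12/6 = 2; σ²_Load testing = ((3−1)/6)² = 0.111
te_Documentation = (2 + 4·5 + 8)/6 = 30/6 = 5; σ²_Documentation = ((8−2)/6)² = 1.000
te_Release notes = (7 + 4·10 + 25)/6 = 72/6 = 12; σ²_Release notes = ((25−7)/6)² = 9.000

Forward pass:
ES_Security audit = 0; EF_Security audit = 6
ES_Staging deploy = 0; EF_Staging deploy = 10
ES_Load testing = 10; EF_Load testing = 10+2 = 12
ES_Documentation = max(EF_Security audit=6, EF_Staging deploy=10) = 10; EF_Documentation = 10+5 = 15
ES_Release notes = max(EF_Security audit=6, EF_Load testing=12, EF_Documentation=15) = 15; EF_Release notes = 15+12 = 27
Expected project duration μ = 27 weeks. Critical path: Staging deploy → Documentation → Release notes.

Variance along critical path = 13.444 + 1.000 + 9.000 = 23.444; σ = 4.842 weeks.
D = μ + z·σ = 27 + 2.326·4.842 = 38.3 weeks

38.3 weeks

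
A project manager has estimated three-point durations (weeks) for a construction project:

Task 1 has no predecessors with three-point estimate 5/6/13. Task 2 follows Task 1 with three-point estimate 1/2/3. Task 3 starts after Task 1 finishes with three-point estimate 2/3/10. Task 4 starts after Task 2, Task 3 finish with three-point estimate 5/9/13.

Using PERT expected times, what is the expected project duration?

20 weeks

te_Task 1 = (5 + 4·6 + 13)/6 = 42/6 = 7
te_Task 2 = (1 + 4·2 + 3)/6 = 12/6 = 2
te_Task 3 = (2 + 4·3 + 10)/6 = 24/6 = 4
te_Task 4 = (5 + 4·9 + 13)/6 = 54/6 = 9

Forward pass:
ES_Task 1 = 0; EF_Task 1 = 7
ES_Task 2 = 7; EF_Task 2 = 7+2 = 9
ES_Task 3 = 7; EF_Task 3 = 7+4 = 11
ES_Task 4 = max(EF_Task 2=9, EF_Task 3=11) = 11; EF_Task 4 = 11+9 = 20
Expected project duration μ = 20 weeks. Critical path: Task 1 → Task 3 → Task 4.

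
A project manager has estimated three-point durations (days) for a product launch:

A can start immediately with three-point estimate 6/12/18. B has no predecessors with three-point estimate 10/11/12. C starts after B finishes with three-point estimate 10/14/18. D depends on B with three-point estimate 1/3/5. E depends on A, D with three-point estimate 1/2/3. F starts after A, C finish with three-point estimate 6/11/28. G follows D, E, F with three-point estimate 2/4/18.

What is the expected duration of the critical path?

te_A = (6 + 4·12 + 18)/6 = 72/6 = 12
te_B = (10 + 4·11 + 12)/6 = 66/6 = 11
te_C = (10 + 4·14 + 18)/6 = 84/6 = 14
te_D = (1 + 4·3 + 5)/6 = 18/6 = 3
te_E = (1 + 4·2 + 3)/6 = 12/6 = 2
te_F = (6 + 4·11 + 28)/6 = 78/6 = 13
te_G = (2 + 4·4 + 18)/6 = 36/6 = 6

Forward pass:
ES_A = 0; EF_A = 12
ES_B = 0; EF_B = 11
ES_C = 11; EF_C = 11+14 = 25
ES_D = 11; EF_D = 11+3 = 14
ES_E = max(EF_A=12, EF_D=14) = 14; EF_E = 14+2 = 16
ES_F = max(EF_A=12, EF_C=25) = 25; EF_F = 25+13 = 38
ES_G = max(EF_D=14, EF_E=16, EF_F=38) = 38; EF_G = 38+6 = 44
Expected project duration μ = 44 days. Critical path: B → C → F → G.

44 days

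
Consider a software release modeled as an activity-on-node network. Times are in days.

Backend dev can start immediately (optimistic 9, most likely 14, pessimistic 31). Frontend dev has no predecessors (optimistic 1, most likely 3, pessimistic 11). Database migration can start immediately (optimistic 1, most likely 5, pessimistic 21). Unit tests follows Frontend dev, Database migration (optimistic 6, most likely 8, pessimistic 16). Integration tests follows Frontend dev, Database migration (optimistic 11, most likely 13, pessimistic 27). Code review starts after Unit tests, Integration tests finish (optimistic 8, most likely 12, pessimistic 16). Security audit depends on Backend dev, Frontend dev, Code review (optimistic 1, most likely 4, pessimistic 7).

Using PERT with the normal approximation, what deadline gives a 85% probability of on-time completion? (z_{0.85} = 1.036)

te_Backend dev = (9 + 4·14 + 31)/6 = 96/6 = 16; σ²_Backend dev = ((31−9)/6)² = 13.444
te_Frontend dev = (1 + 4·3 + 11)/6 = 24/6 = 4; σ²_Frontend dev = ((11−1)/6)² = 2.778
te_Database migration = (1 + 4·5 + 21)/6 = 42/6 = 7; σ²_Database migration = ((21−1)/6)² = 11.111
te_Unit tests = (6 + 4·8 + 16)/6 = 54/6 = 9; σ²_Unit tests = ((16−6)/6)² = 2.778
te_Integration tests = (11 + 4·13 + 27)/6 = 90/6 = 15; σ²_Integration tests = ((27−11)/6)² = 7.111
te_Code review = (8 + 4·12 + 16)/6 = 72/6 = 12; σ²_Code review = ((16−8)/6)² = 1.778
te_Security audit = (1 + 4·4 + 7)/6 = 24/6 = 4; σ²_Security audit = ((7−1)/6)² = 1.000

Forward pass:
ES_Backend dev = 0; EF_Backend dev = 16
ES_Frontend dev = 0; EF_Frontend dev = 4
ES_Database migration = 0; EF_Database migration = 7
ES_Unit tests = max(EF_Frontend dev=4, EF_Database migration=7) = 7; EF_Unit tests = 7+9 = 16
ES_Integration tests = max(EF_Frontend dev=4, EF_Database migration=7) = 7; EF_Integration tests = 7+15 = 22
ES_Code review = max(EF_Unit tests=16, EF_Integration tests=22) = 22; EF_Code review = 22+12 = 34
ES_Security audit = max(EF_Backend dev=16, EF_Frontend dev=4, EF_Code review=34) = 34; EF_Security audit = 34+4 = 38
Expected project duration μ = 38 days. Critical path: Database migration → Integration tests → Code review → Security audit.

Variance along critical path = 11.111 + 7.111 + 1.778 + 1.000 = 21.000; σ = 4.583 days.
D = μ + z·σ = 38 + 1.036·4.583 = 42.7 days

42.7 days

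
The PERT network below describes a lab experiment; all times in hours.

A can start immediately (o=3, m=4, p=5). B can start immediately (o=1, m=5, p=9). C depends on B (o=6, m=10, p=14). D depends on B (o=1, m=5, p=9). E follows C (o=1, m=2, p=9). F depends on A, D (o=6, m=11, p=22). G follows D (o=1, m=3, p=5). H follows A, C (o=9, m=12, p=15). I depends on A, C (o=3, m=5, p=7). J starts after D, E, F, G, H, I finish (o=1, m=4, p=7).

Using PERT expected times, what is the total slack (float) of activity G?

te_A = (3 + 4·4 + 5)/6 = 24/6 = 4
te_B = (1 + 4·5 + 9)/6 = 30/6 = 5
te_C = (6 + 4·10 + 14)/6 = 60/6 = 10
te_D = (1 + 4·5 + 9)/6 = 30/6 = 5
te_E = (1 + 4·2 + 9)/6 = 18/6 = 3
te_F = (6 + 4·11 + 22)/6 = 72/6 = 12
te_G = (1 + 4·3 + 5)/6 = 18/6 = 3
te_H = (9 + 4·12 + 15)/6 = 72/6 = 12
te_I = (3 + 4·5 + 7)/6 = 30/6 = 5
te_J = (1 + 4·4 + 7)/6 = 24/6 = 4

Forward pass:
ES_A = 0; EF_A = 4
ES_B = 0; EF_B = 5
ES_C = 5; EF_C = 5+10 = 15
ES_D = 5; EF_D = 5+5 = 10
ES_E = 15; EF_E = 15+3 = 18
ES_F = max(EF_A=4, EF_D=10) = 10; EF_F = 10+12 = 22
ES_G = 10; EF_G = 10+3 = 13
ES_H = max(EF_A=4, EF_C=15) = 15; EF_H = 15+12 = 27
ES_I = max(EF_A=4, EF_C=15) = 15; EF_I = 15+5 = 20
ES_J = max(EF_D=10, EF_E=18, EF_F=22, EF_G=13, EF_H=27, EF_I=20) = 27; EF_J = 27+4 = 31
Expected project duration μ = 31 hours. Critical path: B → C → H → J.

Backward pass:
LF_J = 31; LS_J = 31−4 = 27
LF_I = LS_J = 27; LS_I = 27−5 = 22
LF_H = LS_J = 27; LS_H = 27−12 = 15
LF_G = LS_J = 27; LS_G = 27−3 = 24
LF_F = LS_J = 27; LS_F = 27−12 = 15
LF_E = LS_J = 27; LS_E = 27−3 = 24
LF_D = min(LS_F=15, LS_G=24, LS_J=27) = 15; LS_D = 15−5 = 10
LF_C = min(LS_E=24, LS_H=15, LS_I=22) = 15; LS_C = 15−10 = 5
LF_B = min(LS_C=5, LS_D=10) = 5; LS_B = 5−5 = 0
LF_A = min(LS_F=15, LS_H=15, LS_I=22) = 15; LS_A = 15−4 = 11
Slack_G = LS_G − ES_G = 24 − 10 = 14

14 hours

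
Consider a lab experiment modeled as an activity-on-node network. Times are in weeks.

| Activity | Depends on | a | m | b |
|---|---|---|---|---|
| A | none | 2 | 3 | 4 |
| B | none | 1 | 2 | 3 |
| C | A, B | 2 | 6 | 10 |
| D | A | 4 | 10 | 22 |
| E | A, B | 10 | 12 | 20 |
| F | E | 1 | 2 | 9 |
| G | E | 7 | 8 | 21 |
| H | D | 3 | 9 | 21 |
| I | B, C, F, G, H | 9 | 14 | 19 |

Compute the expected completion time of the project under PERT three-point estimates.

te_A = (2 + 4·3 + 4)/6 = 18/6 = 3
te_B = (1 + 4·2 + 3)/6 = 12/6 = 2
te_C = (2 + 4·6 + 10)/6 = 36/6 = 6
te_D = (4 + 4·10 + 22)/6 = 66/6 = 11
te_E = (10 + 4·12 + 20)/6 = 78/6 = 13
te_F = (1 + 4·2 + 9)/6 = 18/6 = 3
te_G = (7 + 4·8 + 21)/6 = 60/6 = 10
te_H = (3 + 4·9 + 21)/6 = 60/6 = 10
te_I = (9 + 4·14 + 19)/6 = 84/6 = 14

Forward pass:
ES_A = 0; EF_A = 3
ES_B = 0; EF_B = 2
ES_C = max(EF_A=3, EF_B=2) = 3; EF_C = 3+6 = 9
ES_D = 3; EF_D = 3+11 = 14
ES_E = max(EF_A=3, EF_B=2) = 3; EF_E = 3+13 = 16
ES_F = 16; EF_F = 16+3 = 19
ES_G = 16; EF_G = 16+10 = 26
ES_H = 14; EF_H = 14+10 = 24
ES_I = max(EF_B=2, EF_C=9, EF_F=19, EF_G=26, EF_H=24) = 26; EF_I = 26+14 = 40
Expected project duration μ = 40 weeks. Critical path: A → E → G → I.

40 weeks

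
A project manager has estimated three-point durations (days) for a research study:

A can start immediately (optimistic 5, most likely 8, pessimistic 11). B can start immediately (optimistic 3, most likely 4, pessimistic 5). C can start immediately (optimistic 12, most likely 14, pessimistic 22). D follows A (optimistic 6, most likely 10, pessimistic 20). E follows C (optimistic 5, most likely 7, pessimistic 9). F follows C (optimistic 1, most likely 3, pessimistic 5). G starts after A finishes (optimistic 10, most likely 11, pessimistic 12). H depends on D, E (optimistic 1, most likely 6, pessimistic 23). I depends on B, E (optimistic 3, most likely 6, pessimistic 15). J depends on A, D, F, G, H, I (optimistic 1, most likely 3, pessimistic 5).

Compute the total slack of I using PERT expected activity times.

1 days

te_A = (5 + 4·8 + 11)/6 = 48/6 = 8
te_B = (3 + 4·4 + 5)/6 = 24/6 = 4
te_C = (12 + 4·14 + 22)/6 = 90/6 = 15
te_D = (6 + 4·10 + 20)/6 = 66/6 = 11
te_E = (5 + 4·7 + 9)/6 = 42/6 = 7
te_F = (1 + 4·3 + 5)/6 = 18/6 = 3
te_G = (10 + 4·11 + 12)/6 = 66/6 = 11
te_H = (1 + 4·6 + 23)/6 = 48/6 = 8
te_I = (3 + 4·6 + 15)/6 = 42/6 = 7
te_J = (1 + 4·3 + 5)/6 = 18/6 = 3

Forward pass:
ES_A = 0; EF_A = 8
ES_B = 0; EF_B = 4
ES_C = 0; EF_C = 15
ES_D = 8; EF_D = 8+11 = 19
ES_E = 15; EF_E = 15+7 = 22
ES_F = 15; EF_F = 15+3 = 18
ES_G = 8; EF_G = 8+11 = 19
ES_H = max(EF_D=19, EF_E=22) = 22; EF_H = 22+8 = 30
ES_I = max(EF_B=4, EF_E=22) = 22; EF_I = 22+7 = 29
ES_J = max(EF_A=8, EF_D=19, EF_F=18, EF_G=19, EF_H=30, EF_I=29) = 30; EF_J = 30+3 = 33
Expected project duration μ = 33 days. Critical path: C → E → H → J.

Backward pass:
LF_J = 33; LS_J = 33−3 = 30
LF_I = LS_J = 30; LS_I = 30−7 = 23
LF_H = LS_J = 30; LS_H = 30−8 = 22
LF_G = LS_J = 30; LS_G = 30−11 = 19
LF_F = LS_J = 30; LS_F = 30−3 = 27
LF_E = min(LS_H=22, LS_I=23) = 22; LS_E = 22−7 = 15
LF_D = min(LS_H=22, LS_J=30) = 22; LS_D = 22−11 = 11
LF_C = min(LS_E=15, LS_F=27) = 15; LS_C = 15−15 = 0
LF_B = LS_I = 23; LS_B = 23−4 = 19
LF_A = min(LS_D=11, LS_G=19, LS_J=30) = 11; LS_A = 11−8 = 3
Slack_I = LS_I − ES_I = 23 − 22 = 1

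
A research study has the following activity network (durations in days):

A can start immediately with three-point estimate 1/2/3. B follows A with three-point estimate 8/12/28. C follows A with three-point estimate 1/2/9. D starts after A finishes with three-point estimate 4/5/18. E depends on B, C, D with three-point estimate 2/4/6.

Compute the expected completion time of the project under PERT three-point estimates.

te_A = (1 + 4·2 + 3)/6 = 12/6 = 2
te_B = (8 + 4·12 + 28)/6 = 84/6 = 14
te_C = (1 + 4·2 + 9)/6 = 18/6 = 3
te_D = (4 + 4·5 + 18)/6 = 42/6 = 7
te_E = (2 + 4·4 + 6)/6 = 24/6 = 4

Forward pass:
ES_A = 0; EF_A = 2
ES_B = 2; EF_B = 2+14 = 16
ES_C = 2; EF_C = 2+3 = 5
ES_D = 2; EF_D = 2+7 = 9
ES_E = max(EF_B=16, EF_C=5, EF_D=9) = 16; EF_E = 16+4 = 20
Expected project duration μ = 20 days. Critical path: A → B → E.

20 days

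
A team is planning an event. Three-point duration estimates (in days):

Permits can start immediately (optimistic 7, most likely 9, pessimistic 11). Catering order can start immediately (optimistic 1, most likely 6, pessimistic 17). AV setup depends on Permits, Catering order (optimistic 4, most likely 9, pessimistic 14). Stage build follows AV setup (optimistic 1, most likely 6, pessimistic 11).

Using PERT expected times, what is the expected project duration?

24 days

te_Permits = (7 + 4·9 + 11)/6 = 54/6 = 9
te_Catering order = (1 + 4·6 + 17)/6 = 42/6 = 7
te_AV setup = (4 + 4·9 + 14)/6 = 54/6 = 9
te_Stage build = (1 + 4·6 + 11)/6 = 36/6 = 6

Forward pass:
ES_Permits = 0; EF_Permits = 9
ES_Catering order = 0; EF_Catering order = 7
ES_AV setup = max(EF_Permits=9, EF_Catering order=7) = 9; EF_AV setup = 9+9 = 18
ES_Stage build = 18; EF_Stage build = 18+6 = 24
Expected project duration μ = 24 days. Critical path: Permits → AV setup → Stage build.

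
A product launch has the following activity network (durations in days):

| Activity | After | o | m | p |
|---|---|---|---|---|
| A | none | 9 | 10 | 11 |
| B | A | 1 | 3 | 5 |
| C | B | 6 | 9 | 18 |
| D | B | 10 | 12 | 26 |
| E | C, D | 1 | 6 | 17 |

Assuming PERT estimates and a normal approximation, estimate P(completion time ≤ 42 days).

te_A = (9 + 4·10 + 11)/6 = 60/6 = 10; σ²_A = ((11−9)/6)² = 0.111
te_B = (1 + 4·3 + 5)/6 = 18/6 = 3; σ²_B = ((5−1)/6)² = 0.444
te_C = (6 + 4·9 + 18)/6 = 60/6 = 10; σ²_C = ((18−6)/6)² = 4.000
te_D = (10 + 4·12 + 26)/6 = 84/6 = 14; σ²_D = ((26−10)/6)² = 7.111
te_E = (1 + 4·6 + 17)/6 = 42/6 = 7; σ²_E = ((17−1)/6)² = 7.111

Forward pass:
ES_A = 0; EF_A = 10
ES_B = 10; EF_B = 10+3 = 13
ES_C = 13; EF_C = 13+10 = 23
ES_D = 13; EF_D = 13+14 = 27
ES_E = max(EF_C=23, EF_D=27) = 27; EF_E = 27+7 = 34
Expected project duration μ = 34 days. Critical path: A → B → D → E.

Variance along critical path = 0.111 + 0.444 + 7.111 + 7.111 = 14.778; σ = √14.778 = 3.844 days.
Z = (42 − 34) / 3.844 = 2.081
P(T ≤ 42) = Φ(2.081) ≈ 0.981

0.981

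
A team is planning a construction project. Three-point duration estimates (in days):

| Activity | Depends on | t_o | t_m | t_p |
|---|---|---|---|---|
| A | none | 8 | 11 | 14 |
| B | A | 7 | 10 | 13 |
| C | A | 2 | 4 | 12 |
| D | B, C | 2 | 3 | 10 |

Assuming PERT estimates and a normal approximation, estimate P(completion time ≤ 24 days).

0.303

te_A = (8 + 4·11 + 14)/6 = 66/6 = 11; σ²_A = ((14−8)/6)² = 1.000
te_B = (7 + 4·10 + 13)/6 = 60/6 = 10; σ²_B = ((13−7)/6)² = 1.000
te_C = (2 + 4·4 + 12)/6 = 30/6 = 5; σ²_C = ((12−2)/6)² = 2.778
te_D = (2 + 4·3 + 10)/6 = 24/6 = 4; σ²_D = ((10−2)/6)² = 1.778

Forward pass:
ES_A = 0; EF_A = 11
ES_B = 11; EF_B = 11+10 = 21
ES_C = 11; EF_C = 11+5 = 16
ES_D = max(EF_B=21, EF_C=16) = 21; EF_D = 21+4 = 25
Expected project duration μ = 25 days. Critical path: A → B → D.

Variance along critical path = 1.000 + 1.000 + 1.778 = 3.778; σ = √3.778 = 1.944 days.
Z = (24 − 25) / 1.944 = -0.514
P(T ≤ 24) = Φ(-0.514) ≈ 0.303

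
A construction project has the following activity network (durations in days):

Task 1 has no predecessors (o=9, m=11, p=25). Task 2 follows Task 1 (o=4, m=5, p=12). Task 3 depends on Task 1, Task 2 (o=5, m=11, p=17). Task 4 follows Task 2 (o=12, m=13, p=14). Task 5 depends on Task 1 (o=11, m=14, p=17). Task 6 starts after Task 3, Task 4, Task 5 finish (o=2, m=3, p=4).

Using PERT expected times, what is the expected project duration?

35 days

te_Task 1 = (9 + 4·11 + 25)/6 = 78/6 = 13
te_Task 2 = (4 + 4·5 + 12)/6 = 36/6 = 6
te_Task 3 = (5 + 4·11 + 17)/6 = 66/6 = 11
te_Task 4 = (12 + 4·13 + 14)/6 = 78/6 = 13
te_Task 5 = (11 + 4·14 + 17)/6 = 84/6 = 14
te_Task 6 = (2 + 4·3 + 4)/6 = 18/6 = 3

Forward pass:
ES_Task 1 = 0; EF_Task 1 = 13
ES_Task 2 = 13; EF_Task 2 = 13+6 = 19
ES_Task 3 = max(EF_Task 1=13, EF_Task 2=19) = 19; EF_Task 3 = 19+11 = 30
ES_Task 4 = 19; EF_Task 4 = 19+13 = 32
ES_Task 5 = 13; EF_Task 5 = 13+14 = 27
ES_Task 6 = max(EF_Task 3=30, EF_Task 4=32, EF_Task 5=27) = 32; EF_Task 6 = 32+3 = 35
Expected project duration μ = 35 days. Critical path: Task 1 → Task 2 → Task 4 → Task 6.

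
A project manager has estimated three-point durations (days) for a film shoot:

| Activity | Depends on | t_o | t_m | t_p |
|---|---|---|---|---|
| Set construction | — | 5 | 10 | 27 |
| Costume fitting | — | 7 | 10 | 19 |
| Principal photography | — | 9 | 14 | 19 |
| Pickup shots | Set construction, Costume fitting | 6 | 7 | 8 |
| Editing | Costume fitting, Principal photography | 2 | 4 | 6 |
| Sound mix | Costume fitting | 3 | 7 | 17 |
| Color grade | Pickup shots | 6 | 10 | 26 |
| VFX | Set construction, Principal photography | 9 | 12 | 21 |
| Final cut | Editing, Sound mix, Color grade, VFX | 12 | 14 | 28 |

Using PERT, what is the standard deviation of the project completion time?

te_Set construction = (5 + 4·10 + 27)/6 = 72/6 = 12; σ²_Set construction = ((27−5)/6)² = 13.444
te_Costume fitting = (7 + 4·10 + 19)/6 = 66/6 = 11; σ²_Costume fitting = ((19−7)/6)² = 4.000
te_Principal photography = (9 + 4·14 + 19)/6 = 84/6 = 14; σ²_Principal photography = ((19−9)/6)² = 2.778
te_Pickup shots = (6 + 4·7 + 8)/6 = 42/6 = 7; σ²_Pickup shots = ((8−6)/6)² = 0.111
te_Editing = (2 + 4·4 + 6)/6 = 24/6 = 4; σ²_Editing = ((6−2)/6)² = 0.444
te_Sound mix = (3 + 4·7 + 17)/6 = 48/6 = 8; σ²_Sound mix = ((17−3)/6)² = 5.444
te_Color grade = (6 + 4·10 + 26)/6 = 72/6 = 12; σ²_Color grade = ((26−6)/6)² = 11.111
te_VFX = (9 + 4·12 + 21)/6 = 78/6 = 13; σ²_VFX = ((21−9)/6)² = 4.000
te_Final cut = (12 + 4·14 + 28)/6 = 96/6 = 16; σ²_Final cut = ((28−12)/6)² = 7.111

Forward pass:
ES_Set construction = 0; EF_Set construction = 12
ES_Costume fitting = 0; EF_Costume fitting = 11
ES_Principal photography = 0; EF_Principal photography = 14
ES_Pickup shots = max(EF_Set construction=12, EF_Costume fitting=11) = 12; EF_Pickup shots = 12+7 = 19
ES_Editing = max(EF_Costume fitting=11, EF_Principal photography=14) = 14; EF_Editing = 14+4 = 18
ES_Sound mix = 11; EF_Sound mix = 11+8 = 19
ES_Color grade = 19; EF_Color grade = 19+12 = 31
ES_VFX = max(EF_Set construction=12, EF_Principal photography=14) = 14; EF_VFX = 14+13 = 27
ES_Final cut = max(EF_Editing=18, EF_Sound mix=19, EF_Color grade=31, EF_VFX=27) = 31; EF_Final cut = 31+16 = 47
Expected project duration μ = 47 days. Critical path: Set construction → Pickup shots → Color grade → Final cut.

Variance along critical path = 13.444 + 0.111 + 11.111 + 7.111 = 31.778
σ = √31.778 = 5.637 days

5.64 days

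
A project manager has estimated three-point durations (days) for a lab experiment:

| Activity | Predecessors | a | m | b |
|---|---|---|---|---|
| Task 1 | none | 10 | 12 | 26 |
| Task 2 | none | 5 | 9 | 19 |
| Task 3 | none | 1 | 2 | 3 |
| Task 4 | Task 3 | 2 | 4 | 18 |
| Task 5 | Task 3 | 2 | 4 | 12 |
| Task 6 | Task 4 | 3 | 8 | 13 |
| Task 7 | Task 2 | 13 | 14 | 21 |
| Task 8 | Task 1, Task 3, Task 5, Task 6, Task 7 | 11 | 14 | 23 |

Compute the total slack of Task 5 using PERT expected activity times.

te_Task 1 = (10 + 4·12 + 26)/6 = 84/6 = 14
te_Task 2 = (5 + 4·9 + 19)/6 = 60/6 = 10
te_Task 3 = (1 + 4·2 + 3)/6 = 12/6 = 2
te_Task 4 = (2 + 4·4 + 18)/6 = 36/6 = 6
te_Task 5 = (2 + 4·4 + 12)/6 = 30/6 = 5
te_Task 6 = (3 + 4·8 + 13)/6 = 48/6 = 8
te_Task 7 = (13 + 4·14 + 21)/6 = 90/6 = 15
te_Task 8 = (11 + 4·14 + 23)/6 = 90/6 = 15

Forward pass:
ES_Task 1 = 0; EF_Task 1 = 14
ES_Task 2 = 0; EF_Task 2 = 10
ES_Task 3 = 0; EF_Task 3 = 2
ES_Task 4 = 2; EF_Task 4 = 2+6 = 8
ES_Task 5 = 2; EF_Task 5 = 2+5 = 7
ES_Task 6 = 8; EF_Task 6 = 8+8 = 16
ES_Task 7 = 10; EF_Task 7 = 10+15 = 25
ES_Task 8 = max(EF_Task 1=14, EF_Task 3=2, EF_Task 5=7, EF_Task 6=16, EF_Task 7=25) = 25; EF_Task 8 = 25+15 = 40
Expected project duration μ = 40 days. Critical path: Task 2 → Task 7 → Task 8.

Backward pass:
LF_Task 8 = 40; LS_Task 8 = 40−15 = 25
LF_Task 7 = LS_Task 8 = 25; LS_Task 7 = 25−15 = 10
LF_Task 6 = LS_Task 8 = 25; LS_Task 6 = 25−8 = 17
LF_Task 5 = LS_Task 8 = 25; LS_Task 5 = 25−5 = 20
LF_Task 4 = LS_Task 6 = 17; LS_Task 4 = 17−6 = 11
LF_Task 3 = min(LS_Task 4=11, LS_Task 5=20, LS_Task 8=25) = 11; LS_Task 3 = 11−2 = 9
LF_Task 2 = LS_Task 7 = 10; LS_Task 2 = 10−10 = 0
LF_Task 1 = LS_Task 8 = 25; LS_Task 1 = 25−14 = 11
Slack_Task 5 = LS_Task 5 − ES_Task 5 = 20 − 2 = 18

18 days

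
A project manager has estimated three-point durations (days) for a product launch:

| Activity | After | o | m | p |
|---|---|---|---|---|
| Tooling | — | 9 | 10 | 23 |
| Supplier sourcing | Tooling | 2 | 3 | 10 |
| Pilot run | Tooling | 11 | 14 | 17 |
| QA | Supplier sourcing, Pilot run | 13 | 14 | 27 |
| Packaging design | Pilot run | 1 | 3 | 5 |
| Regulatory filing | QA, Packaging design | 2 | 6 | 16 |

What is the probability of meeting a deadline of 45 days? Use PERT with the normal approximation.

0.168

te_Tooling = (9 + 4·10 + 23)/6 = 72/6 = 12; σ²_Tooling = ((23−9)/6)² = 5.444
te_Supplier sourcing = (2 + 4·3 + 10)/6 = 24/6 = 4; σ²_Supplier sourcing = ((10−2)/6)² = 1.778
te_Pilot run = (11 + 4·14 + 17)/6 = 84/6 = 14; σ²_Pilot run = ((17−11)/6)² = 1.000
te_QA = (13 + 4·14 + 27)/6 = 96/6 = 16; σ²_QA = ((27−13)/6)² = 5.444
te_Packaging design = (1 + 4·3 + 5)/6 = 18/6 = 3; σ²_Packaging design = ((5−1)/6)² = 0.444
te_Regulatory filing = (2 + 4·6 + 16)/6 = 42/6 = 7; σ²_Regulatory filing = ((16−2)/6)² = 5.444

Forward pass:
ES_Tooling = 0; EF_Tooling = 12
ES_Supplier sourcing = 12; EF_Supplier sourcing = 12+4 = 16
ES_Pilot run = 12; EF_Pilot run = 12+14 = 26
ES_QA = max(EF_Supplier sourcing=16, EF_Pilot run=26) = 26; EF_QA = 26+16 = 42
ES_Packaging design = 26; EF_Packaging design = 26+3 = 29
ES_Regulatory filing = max(EF_QA=42, EF_Packaging design=29) = 42; EF_Regulatory filing = 42+7 = 49
Expected project duration μ = 49 days. Critical path: Tooling → Pilot run → QA → Regulatory filing.

Variance along critical path = 5.444 + 1.000 + 5.444 + 5.444 = 17.333; σ = √17.333 = 4.163 days.
Z = (45 − 49) / 4.163 = -0.961
P(T ≤ 45) = Φ(-0.961) ≈ 0.168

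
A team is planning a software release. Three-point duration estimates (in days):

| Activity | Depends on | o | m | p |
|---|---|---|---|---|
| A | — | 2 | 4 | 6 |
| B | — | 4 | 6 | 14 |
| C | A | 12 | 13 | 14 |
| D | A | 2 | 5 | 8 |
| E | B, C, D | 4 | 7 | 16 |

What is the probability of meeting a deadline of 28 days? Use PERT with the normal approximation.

te_A = (2 + 4·4 + 6)/6 = 24/6 = 4; σ²_A = ((6−2)/6)² = 0.444
te_B = (4 + 4·6 + 14)/6 = 42/6 = 7; σ²_B = ((14−4)/6)² = 2.778
te_C = (12 + 4·13 + 14)/6 = 78/6 = 13; σ²_C = ((14−12)/6)² = 0.111
te_D = (2 + 4·5 + 8)/6 = 30/6 = 5; σ²_D = ((8−2)/6)² = 1.000
te_E = (4 + 4·7 + 16)/6 = 48/6 = 8; σ²_E = ((16−4)/6)² = 4.000

Forward pass:
ES_A = 0; EF_A = 4
ES_B = 0; EF_B = 7
ES_C = 4; EF_C = 4+13 = 17
ES_D = 4; EF_D = 4+5 = 9
ES_E = max(EF_B=7, EF_C=17, EF_D=9) = 17; EF_E = 17+8 = 25
Expected project duration μ = 25 days. Critical path: A → C → E.

Variance along critical path = 0.444 + 0.111 + 4.000 = 4.556; σ = √4.556 = 2.134 days.
Z = (28 − 25) / 2.134 = 1.406
P(T ≤ 28) = Φ(1.406) ≈ 0.920

0.920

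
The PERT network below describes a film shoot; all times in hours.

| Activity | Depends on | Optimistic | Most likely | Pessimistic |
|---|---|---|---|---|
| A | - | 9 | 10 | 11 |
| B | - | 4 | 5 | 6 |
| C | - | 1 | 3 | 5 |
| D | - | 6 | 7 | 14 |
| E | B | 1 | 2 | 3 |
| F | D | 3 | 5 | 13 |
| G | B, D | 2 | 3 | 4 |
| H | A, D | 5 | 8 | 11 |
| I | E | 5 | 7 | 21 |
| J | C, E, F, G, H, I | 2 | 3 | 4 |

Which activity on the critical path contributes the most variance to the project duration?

H

te_A = (9 + 4·10 + 11)/6 = 60/6 = 10; σ²_A = ((11−9)/6)² = 0.111
te_B = (4 + 4·5 + 6)/6 = 30/6 = 5; σ²_B = ((6−4)/6)² = 0.111
te_C = (1 + 4·3 + 5)/6 = 18/6 = 3; σ²_C = ((5−1)/6)² = 0.444
te_D = (6 + 4·7 + 14)/6 = 48/6 = 8; σ²_D = ((14−6)/6)² = 1.778
te_E = (1 + 4·2 + 3)/6 = 12/6 = 2; σ²_E = ((3−1)/6)² = 0.111
te_F = (3 + 4·5 + 13)/6 = 36/6 = 6; σ²_F = ((13−3)/6)² = 2.778
te_G = (2 + 4·3 + 4)/6 = 18/6 = 3; σ²_G = ((4−2)/6)² = 0.111
te_H = (5 + 4·8 + 11)/6 = 48/6 = 8; σ²_H = ((11−5)/6)² = 1.000
te_I = (5 + 4·7 + 21)/6 = 54/6 = 9; σ²_I = ((21−5)/6)² = 7.111
te_J = (2 + 4·3 + 4)/6 = 18/6 = 3; σ²_J = ((4−2)/6)² = 0.111

Forward pass:
ES_A = 0; EF_A = 10
ES_B = 0; EF_B = 5
ES_C = 0; EF_C = 3
ES_D = 0; EF_D = 8
ES_E = 5; EF_E = 5+2 = 7
ES_F = 8; EF_F = 8+6 = 14
ES_G = max(EF_B=5, EF_D=8) = 8; EF_G = 8+3 = 11
ES_H = max(EF_A=10, EF_D=8) = 10; EF_H = 10+8 = 18
ES_I = 7; EF_I = 7+9 = 16
ES_J = max(EF_C=3, EF_E=7, EF_F=14, EF_G=11, EF_H=18, EF_I=16) = 18; EF_J = 18+3 = 21
Expected project duration μ = 21 hours. Critical path: A → H → J.

Variances on critical path: σ²_A=0.111, σ²_H=1.000, σ²_J=0.111.
Largest is σ²_H = 1.000.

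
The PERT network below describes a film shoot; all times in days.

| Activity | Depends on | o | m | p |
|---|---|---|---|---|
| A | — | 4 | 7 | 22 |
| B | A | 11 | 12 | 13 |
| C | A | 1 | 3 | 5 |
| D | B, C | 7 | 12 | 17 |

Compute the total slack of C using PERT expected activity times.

9 days

te_A = (4 + 4·7 + 22)/6 = 54/6 = 9
te_B = (11 + 4·12 + 13)/6 = 72/6 = 12
te_C = (1 + 4·3 + 5)/6 = 18/6 = 3
te_D = (7 + 4·12 + 17)/6 = 72/6 = 12

Forward pass:
ES_A = 0; EF_A = 9
ES_B = 9; EF_B = 9+12 = 21
ES_C = 9; EF_C = 9+3 = 12
ES_D = max(EF_B=21, EF_C=12) = 21; EF_D = 21+12 = 33
Expected project duration μ = 33 days. Critical path: A → B → D.

Backward pass:
LF_D = 33; LS_D = 33−12 = 21
LF_C = LS_D = 21; LS_C = 21−3 = 18
LF_B = LS_D = 21; LS_B = 21−12 = 9
LF_A = min(LS_B=9, LS_C=18) = 9; LS_A = 9−9 = 0
Slack_C = LS_C − ES_C = 18 − 9 = 9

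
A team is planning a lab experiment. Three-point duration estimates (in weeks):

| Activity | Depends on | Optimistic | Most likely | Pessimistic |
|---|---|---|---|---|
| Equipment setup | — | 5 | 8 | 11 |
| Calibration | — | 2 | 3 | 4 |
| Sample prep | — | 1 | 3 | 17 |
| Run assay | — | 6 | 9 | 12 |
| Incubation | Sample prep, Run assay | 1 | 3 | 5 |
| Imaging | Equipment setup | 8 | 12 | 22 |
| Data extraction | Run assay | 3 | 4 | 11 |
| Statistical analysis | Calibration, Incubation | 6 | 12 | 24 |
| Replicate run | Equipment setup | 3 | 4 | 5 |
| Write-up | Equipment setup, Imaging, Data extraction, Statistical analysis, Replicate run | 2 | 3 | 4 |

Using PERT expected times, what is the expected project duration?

28 weeks

te_Equipment setup = (5 + 4·8 + 11)/6 = 48/6 = 8
te_Calibration = (2 + 4·3 + 4)/6 = 18/6 = 3
te_Sample prep = (1 + 4·3 + 17)/6 = 30/6 = 5
te_Run assay = (6 + 4·9 + 12)/6 = 54/6 = 9
te_Incubation = (1 + 4·3 + 5)/6 = 18/6 = 3
te_Imaging = (8 + 4·12 + 22)/6 = 78/6 = 13
te_Data extraction = (3 + 4·4 + 11)/6 = 30/6 = 5
te_Statistical analysis = (6 + 4·12 + 24)/6 = 78/6 = 13
te_Replicate run = (3 + 4·4 + 5)/6 = 24/6 = 4
te_Write-up = (2 + 4·3 + 4)/6 = 18/6 = 3

Forward pass:
ES_Equipment setup = 0; EF_Equipment setup = 8
ES_Calibration = 0; EF_Calibration = 3
ES_Sample prep = 0; EF_Sample prep = 5
ES_Run assay = 0; EF_Run assay = 9
ES_Incubation = max(EF_Sample prep=5, EF_Run assay=9) = 9; EF_Incubation = 9+3 = 12
ES_Imaging = 8; EF_Imaging = 8+13 = 21
ES_Data extraction = 9; EF_Data extraction = 9+5 = 14
ES_Statistical analysis = max(EF_Calibration=3, EF_Incubation=12) = 12; EF_Statistical analysis = 12+13 = 25
ES_Replicate run = 8; EF_Replicate run = 8+4 = 12
ES_Write-up = max(EF_Equipment setup=8, EF_Imaging=21, EF_Data extraction=14, EF_Statistical analysis=25, EF_Replicate run=12) = 25; EF_Write-up = 25+3 = 28
Expected project duration μ = 28 weeks. Critical path: Run assay → Incubation → Statistical analysis → Write-up.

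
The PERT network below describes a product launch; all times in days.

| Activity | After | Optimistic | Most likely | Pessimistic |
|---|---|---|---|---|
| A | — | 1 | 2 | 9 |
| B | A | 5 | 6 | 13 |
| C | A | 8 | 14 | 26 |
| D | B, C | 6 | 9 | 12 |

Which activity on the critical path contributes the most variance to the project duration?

te_A = (1 + 4·2 + 9)/6 = 18/6 = 3; σ²_A = ((9−1)/6)² = 1.778
te_B = (5 + 4·6 + 13)/6 = 42/6 = 7; σ²_B = ((13−5)/6)² = 1.778
te_C = (8 + 4·14 + 26)/6 = 90/6 = 15; σ²_C = ((26−8)/6)² = 9.000
te_D = (6 + 4·9 + 12)/6 = 54/6 = 9; σ²_D = ((12−6)/6)² = 1.000

Forward pass:
ES_A = 0; EF_A = 3
ES_B = 3; EF_B = 3+7 = 10
ES_C = 3; EF_C = 3+15 = 18
ES_D = max(EF_B=10, EF_C=18) = 18; EF_D = 18+9 = 27
Expected project duration μ = 27 days. Critical path: A → C → D.

Variances on critical path: σ²_A=1.778, σ²_C=9.000, σ²_D=1.000.
Largest is σ²_C = 9.000.

C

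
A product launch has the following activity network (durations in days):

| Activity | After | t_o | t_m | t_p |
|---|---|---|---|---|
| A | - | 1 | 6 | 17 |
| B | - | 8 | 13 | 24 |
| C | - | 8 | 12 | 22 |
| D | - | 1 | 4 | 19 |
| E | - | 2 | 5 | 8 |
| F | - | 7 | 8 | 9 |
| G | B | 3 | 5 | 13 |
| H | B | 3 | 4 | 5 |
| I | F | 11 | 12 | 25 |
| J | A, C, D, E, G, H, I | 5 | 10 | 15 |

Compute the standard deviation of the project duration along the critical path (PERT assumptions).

2.89 days

te_A = (1 + 4·6 + 17)/6 = 42/6 = 7; σ²_A = ((17−1)/6)² = 7.111
te_B = (8 + 4·13 + 24)/6 = 84/6 = 14; σ²_B = ((24−8)/6)² = 7.111
te_C = (8 + 4·12 + 22)/6 = 78/6 = 13; σ²_C = ((22−8)/6)² = 5.444
te_D = (1 + 4·4 + 19)/6 = 36/6 = 6; σ²_D = ((19−1)/6)² = 9.000
te_E = (2 + 4·5 + 8)/6 = 30/6 = 5; σ²_E = ((8−2)/6)² = 1.000
te_F = (7 + 4·8 + 9)/6 = 48/6 = 8; σ²_F = ((9−7)/6)² = 0.111
te_G = (3 + 4·5 + 13)/6 = 36/6 = 6; σ²_G = ((13−3)/6)² = 2.778
te_H = (3 + 4·4 + 5)/6 = 24/6 = 4; σ²_H = ((5−3)/6)² = 0.111
te_I = (11 + 4·12 + 25)/6 = 84/6 = 14; σ²_I = ((25−11)/6)² = 5.444
te_J = (5 + 4·10 + 15)/6 = 60/6 = 10; σ²_J = ((15−5)/6)² = 2.778

Forward pass:
ES_A = 0; EF_A = 7
ES_B = 0; EF_B = 14
ES_C = 0; EF_C = 13
ES_D = 0; EF_D = 6
ES_E = 0; EF_E = 5
ES_F = 0; EF_F = 8
ES_G = 14; EF_G = 14+6 = 20
ES_H = 14; EF_H = 14+4 = 18
ES_I = 8; EF_I = 8+14 = 22
ES_J = max(EF_A=7, EF_C=13, EF_D=6, EF_E=5, EF_G=20, EF_H=18, EF_I=22) = 22; EF_J = 22+10 = 32
Expected project duration μ = 32 days. Critical path: F → I → J.

Variance along critical path = 0.111 + 5.444 + 2.778 = 8.333
σ = √8.333 = 2.887 days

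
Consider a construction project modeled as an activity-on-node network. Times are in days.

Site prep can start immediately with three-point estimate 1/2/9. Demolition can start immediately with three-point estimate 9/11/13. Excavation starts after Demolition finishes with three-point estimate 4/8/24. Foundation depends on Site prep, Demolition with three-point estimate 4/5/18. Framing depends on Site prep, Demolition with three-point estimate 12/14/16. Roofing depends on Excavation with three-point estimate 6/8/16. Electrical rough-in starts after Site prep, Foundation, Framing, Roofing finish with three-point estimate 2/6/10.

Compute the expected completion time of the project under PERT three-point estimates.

36 days

te_Site prep = (1 + 4·2 + 9)/6 = 18/6 = 3
te_Demolition = (9 + 4·11 + 13)/6 = 66/6 = 11
te_Excavation = (4 + 4·8 + 24)/6 = 60/6 = 10
te_Foundation = (4 + 4·5 + 18)/6 = 42/6 = 7
te_Framing = (12 + 4·14 + 16)/6 = 84/6 = 14
te_Roofing = (6 + 4·8 + 16)/6 = 54/6 = 9
te_Electrical rough-in = (2 + 4·6 + 10)/6 = 36/6 = 6

Forward pass:
ES_Site prep = 0; EF_Site prep = 3
ES_Demolition = 0; EF_Demolition = 11
ES_Excavation = 11; EF_Excavation = 11+10 = 21
ES_Foundation = max(EF_Site prep=3, EF_Demolition=11) = 11; EF_Foundation = 11+7 = 18
ES_Framing = max(EF_Site prep=3, EF_Demolition=11) = 11; EF_Framing = 11+14 = 25
ES_Roofing = 21; EF_Roofing = 21+9 = 30
ES_Electrical rough-in = max(EF_Site prep=3, EF_Foundation=18, EF_Framing=25, EF_Roofing=30) = 30; EF_Electrical rough-in = 30+6 = 36
Expected project duration μ = 36 days. Critical path: Demolition → Excavation → Roofing → Electrical rough-in.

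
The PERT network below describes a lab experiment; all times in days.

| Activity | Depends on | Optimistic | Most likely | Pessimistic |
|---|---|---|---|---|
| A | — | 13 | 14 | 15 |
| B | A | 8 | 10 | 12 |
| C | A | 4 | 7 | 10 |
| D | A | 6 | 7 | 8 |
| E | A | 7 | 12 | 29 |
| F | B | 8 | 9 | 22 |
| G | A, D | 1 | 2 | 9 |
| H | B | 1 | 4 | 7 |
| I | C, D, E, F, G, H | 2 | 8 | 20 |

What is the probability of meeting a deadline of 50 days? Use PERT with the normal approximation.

te_A = (13 + 4·14 + 15)/6 = 84/6 = 14; σ²_A = ((15−13)/6)² = 0.111
te_B = (8 + 4·10 + 12)/6 = 60/6 = 10; σ²_B = ((12−8)/6)² = 0.444
te_C = (4 + 4·7 + 10)/6 = 42/6 = 7; σ²_C = ((10−4)/6)² = 1.000
te_D = (6 + 4·7 + 8)/6 = 42/6 = 7; σ²_D = ((8−6)/6)² = 0.111
te_E = (7 + 4·12 + 29)/6 = 84/6 = 14; σ²_E = ((29−7)/6)² = 13.444
te_F = (8 + 4·9 + 22)/6 = 66/6 = 11; σ²_F = ((22−8)/6)² = 5.444
te_G = (1 + 4·2 + 9)/6 = 18/6 = 3; σ²_G = ((9−1)/6)² = 1.778
te_H = (1 + 4·4 + 7)/6 = 24/6 = 4; σ²_H = ((7−1)/6)² = 1.000
te_I = (2 + 4·8 + 20)/6 = 54/6 = 9; σ²_I = ((20−2)/6)² = 9.000

Forward pass:
ES_A = 0; EF_A = 14
ES_B = 14; EF_B = 14+10 = 24
ES_C = 14; EF_C = 14+7 = 21
ES_D = 14; EF_D = 14+7 = 21
ES_E = 14; EF_E = 14+14 = 28
ES_F = 24; EF_F = 24+11 = 35
ES_G = max(EF_A=14, EF_D=21) = 21; EF_G = 21+3 = 24
ES_H = 24; EF_H = 24+4 = 28
ES_I = max(EF_C=21, EF_D=21, EF_E=28, EF_F=35, EF_G=24, EF_H=28) = 35; EF_I = 35+9 = 44
Expected project duration μ = 44 days. Critical path: A → B → F → I.

Variance along critical path = 0.111 + 0.444 + 5.444 + 9.000 = 15.000; σ = √15.000 = 3.873 days.
Z = (50 − 44) / 3.873 = 1.549
P(T ≤ 50) = Φ(1.549) ≈ 0.939

0.939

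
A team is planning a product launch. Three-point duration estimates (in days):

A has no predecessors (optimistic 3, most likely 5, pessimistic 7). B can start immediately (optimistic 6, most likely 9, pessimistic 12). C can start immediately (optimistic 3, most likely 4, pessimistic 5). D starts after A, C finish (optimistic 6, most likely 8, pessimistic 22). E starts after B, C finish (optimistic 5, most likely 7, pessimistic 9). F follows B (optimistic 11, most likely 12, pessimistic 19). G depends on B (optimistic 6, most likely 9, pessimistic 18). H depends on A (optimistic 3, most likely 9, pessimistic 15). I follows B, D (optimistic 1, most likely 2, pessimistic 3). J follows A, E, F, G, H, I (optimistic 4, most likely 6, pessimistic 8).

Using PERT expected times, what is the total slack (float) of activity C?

6 days

te_A = (3 + 4·5 + 7)/6 = 30/6 = 5
te_B = (6 + 4·9 + 12)/6 = 54/6 = 9
te_C = (3 + 4·4 + 5)/6 = 24/6 = 4
te_D = (6 + 4·8 + 22)/6 = 60/6 = 10
te_E = (5 + 4·7 + 9)/6 = 42/6 = 7
te_F = (11 + 4·12 + 19)/6 = 78/6 = 13
te_G = (6 + 4·9 + 18)/6 = 60/6 = 10
te_H = (3 + 4·9 + 15)/6 = 54/6 = 9
te_I = (1 + 4·2 + 3)/6 = 12/6 = 2
te_J = (4 + 4·6 + 8)/6 = 36/6 = 6

Forward pass:
ES_A = 0; EF_A = 5
ES_B = 0; EF_B = 9
ES_C = 0; EF_C = 4
ES_D = max(EF_A=5, EF_C=4) = 5; EF_D = 5+10 = 15
ES_E = max(EF_B=9, EF_C=4) = 9; EF_E = 9+7 = 16
ES_F = 9; EF_F = 9+13 = 22
ES_G = 9; EF_G = 9+10 = 19
ES_H = 5; EF_H = 5+9 = 14
ES_I = max(EF_B=9, EF_D=15) = 15; EF_I = 15+2 = 17
ES_J = max(EF_A=5, EF_E=16, EF_F=22, EF_G=19, EF_H=14, EF_I=17) = 22; EF_J = 22+6 = 28
Expected project duration μ = 28 days. Critical path: B → F → J.

Backward pass:
LF_J = 28; LS_J = 28−6 = 22
LF_I = LS_J = 22; LS_I = 22−2 = 20
LF_H = LS_J = 22; LS_H = 22−9 = 13
LF_G = LS_J = 22; LS_G = 22−10 = 12
LF_F = LS_J = 22; LS_F = 22−13 = 9
LF_E = LS_J = 22; LS_E = 22−7 = 15
LF_D = LS_I = 20; LS_D = 20−10 = 10
LF_C = min(LS_D=10, LS_E=15) = 10; LS_C = 10−4 = 6
LF_B = min(LS_E=15, LS_F=9, LS_G=12, LS_I=20) = 9; LS_B = 9−9 = 0
LF_A = min(LS_D=10, LS_H=13, LS_J=22) = 10; LS_A = 10−5 = 5
Slack_C = LS_C − ES_C = 6 − 0 = 6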